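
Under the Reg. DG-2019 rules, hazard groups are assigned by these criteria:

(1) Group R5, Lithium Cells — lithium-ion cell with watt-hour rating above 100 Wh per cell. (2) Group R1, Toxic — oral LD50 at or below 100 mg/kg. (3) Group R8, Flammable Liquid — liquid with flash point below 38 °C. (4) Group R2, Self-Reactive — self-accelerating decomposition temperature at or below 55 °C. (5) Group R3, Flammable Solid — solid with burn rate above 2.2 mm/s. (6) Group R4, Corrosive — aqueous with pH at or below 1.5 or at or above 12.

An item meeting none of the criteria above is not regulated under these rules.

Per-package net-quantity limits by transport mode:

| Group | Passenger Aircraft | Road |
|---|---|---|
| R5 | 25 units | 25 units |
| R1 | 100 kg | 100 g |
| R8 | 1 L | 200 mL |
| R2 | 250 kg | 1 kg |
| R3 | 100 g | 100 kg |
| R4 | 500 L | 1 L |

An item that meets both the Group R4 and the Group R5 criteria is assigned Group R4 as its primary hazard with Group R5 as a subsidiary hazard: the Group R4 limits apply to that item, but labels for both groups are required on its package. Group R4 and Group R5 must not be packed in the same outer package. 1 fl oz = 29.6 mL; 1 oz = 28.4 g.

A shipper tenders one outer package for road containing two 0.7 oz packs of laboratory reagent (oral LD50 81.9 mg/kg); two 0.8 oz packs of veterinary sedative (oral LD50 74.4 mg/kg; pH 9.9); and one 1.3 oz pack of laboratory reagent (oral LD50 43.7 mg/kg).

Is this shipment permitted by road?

No

The laboratory reagent has oral LD50 81.9 mg/kg, which is ≤ 100 mg/kg, so it is Group R1 (Toxic).
Veterinary sedative: oral LD50 74.4 mg/kg ≤ 100 mg/kg → Group R1 (Toxic).
With oral LD50 43.7 mg/kg (≤ 100 mg/kg), the laboratory reagent falls in Group R1.
Total Group R1: (two 0.7 oz packs = 39.76 g) + (two 0.8 oz packs = 45.44 g) + (one 1.3 oz pack = 36.92 g) = 122.12 g.
122.12 g > 100 g (road limit, Group R1) — over the limit.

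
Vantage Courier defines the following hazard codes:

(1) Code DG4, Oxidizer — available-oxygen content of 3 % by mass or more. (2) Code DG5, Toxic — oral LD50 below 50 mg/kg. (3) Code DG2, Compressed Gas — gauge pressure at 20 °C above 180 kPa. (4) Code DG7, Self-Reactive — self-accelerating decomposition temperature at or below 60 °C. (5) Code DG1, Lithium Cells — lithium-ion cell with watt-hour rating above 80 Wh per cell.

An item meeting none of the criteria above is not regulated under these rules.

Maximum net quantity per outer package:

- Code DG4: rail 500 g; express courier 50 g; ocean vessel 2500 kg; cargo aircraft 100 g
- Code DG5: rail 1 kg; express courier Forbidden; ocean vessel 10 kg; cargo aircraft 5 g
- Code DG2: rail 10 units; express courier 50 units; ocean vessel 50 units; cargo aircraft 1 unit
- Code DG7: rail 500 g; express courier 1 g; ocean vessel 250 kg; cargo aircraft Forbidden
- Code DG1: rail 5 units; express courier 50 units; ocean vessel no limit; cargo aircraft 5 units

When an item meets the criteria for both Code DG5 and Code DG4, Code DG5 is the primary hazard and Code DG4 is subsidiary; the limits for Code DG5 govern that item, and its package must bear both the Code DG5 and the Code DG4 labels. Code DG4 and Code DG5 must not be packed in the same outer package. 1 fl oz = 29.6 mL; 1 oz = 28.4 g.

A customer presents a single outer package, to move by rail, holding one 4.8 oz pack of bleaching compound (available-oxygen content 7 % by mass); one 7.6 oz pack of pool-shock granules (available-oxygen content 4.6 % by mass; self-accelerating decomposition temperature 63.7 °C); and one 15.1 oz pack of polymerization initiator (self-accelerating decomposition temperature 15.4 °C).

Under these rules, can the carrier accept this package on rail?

Yes

The bleaching compound has available-oxygen content 7 % by mass, which is ≥ 3 % by mass, so it is Code DG4 (Oxidizer).
Pool-shock granules: available-oxygen content 4.6 % by mass ≥ 3 % by mass → Code DG4 (Oxidizer).
With self-accelerating decomposition temperature 15.4 °C (≤ 60 °C), the polymerization initiator falls in Code DG7.
Total Code DG4: (one 4.8 oz pack = 136.32 g) + (one 7.6 oz pack = 215.84 g) = 352.16 g.
352.16 g ≤ 500 g (rail limit, Code DG4) — within limit.
Code DG7 quantity: one 15.1 oz pack = 428.84 g.
That is within the Code DG7 rail limit of 500 g.
The segregation rule (Code DG4 with Code DG5) does not apply to Code DG4 with Code DG7.
Every hazard code is within its rail limit and no segregation rule is violated.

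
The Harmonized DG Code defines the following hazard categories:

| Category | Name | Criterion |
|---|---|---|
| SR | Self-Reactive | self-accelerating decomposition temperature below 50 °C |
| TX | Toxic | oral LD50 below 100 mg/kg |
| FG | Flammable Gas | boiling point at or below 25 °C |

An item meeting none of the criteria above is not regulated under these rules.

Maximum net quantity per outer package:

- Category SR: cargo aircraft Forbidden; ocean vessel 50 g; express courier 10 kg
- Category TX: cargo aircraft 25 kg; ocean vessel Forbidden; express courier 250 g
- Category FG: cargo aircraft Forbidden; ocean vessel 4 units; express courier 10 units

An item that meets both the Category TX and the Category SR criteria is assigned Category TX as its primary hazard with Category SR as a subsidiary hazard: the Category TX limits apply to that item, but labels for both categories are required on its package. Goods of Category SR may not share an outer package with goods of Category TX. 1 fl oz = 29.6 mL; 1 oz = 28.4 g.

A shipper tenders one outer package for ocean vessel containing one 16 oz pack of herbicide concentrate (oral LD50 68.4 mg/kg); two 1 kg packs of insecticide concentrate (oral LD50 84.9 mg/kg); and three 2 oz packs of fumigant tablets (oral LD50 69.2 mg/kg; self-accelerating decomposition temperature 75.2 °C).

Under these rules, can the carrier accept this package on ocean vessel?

Herbicide concentrate: oral LD50 68.4 mg/kg < 100 mg/kg → Category TX (Toxic).
Oral LD50 84.9 mg/kg meets the Category TX criterion (Toxic), so the insecticide concentrate is Category TX.
With oral LD50 69.2 mg/kg (< 100 mg/kg), the fumigant tablets fall in Category TX.
Category TX net quantity: (one 16 oz pack = 454.4 g) + (two 1 kg packs = 2 kg) + (three 2 oz packs = 170.4 g) = 2624.8 g.
Category TX is Forbidden by ocean vessel.

No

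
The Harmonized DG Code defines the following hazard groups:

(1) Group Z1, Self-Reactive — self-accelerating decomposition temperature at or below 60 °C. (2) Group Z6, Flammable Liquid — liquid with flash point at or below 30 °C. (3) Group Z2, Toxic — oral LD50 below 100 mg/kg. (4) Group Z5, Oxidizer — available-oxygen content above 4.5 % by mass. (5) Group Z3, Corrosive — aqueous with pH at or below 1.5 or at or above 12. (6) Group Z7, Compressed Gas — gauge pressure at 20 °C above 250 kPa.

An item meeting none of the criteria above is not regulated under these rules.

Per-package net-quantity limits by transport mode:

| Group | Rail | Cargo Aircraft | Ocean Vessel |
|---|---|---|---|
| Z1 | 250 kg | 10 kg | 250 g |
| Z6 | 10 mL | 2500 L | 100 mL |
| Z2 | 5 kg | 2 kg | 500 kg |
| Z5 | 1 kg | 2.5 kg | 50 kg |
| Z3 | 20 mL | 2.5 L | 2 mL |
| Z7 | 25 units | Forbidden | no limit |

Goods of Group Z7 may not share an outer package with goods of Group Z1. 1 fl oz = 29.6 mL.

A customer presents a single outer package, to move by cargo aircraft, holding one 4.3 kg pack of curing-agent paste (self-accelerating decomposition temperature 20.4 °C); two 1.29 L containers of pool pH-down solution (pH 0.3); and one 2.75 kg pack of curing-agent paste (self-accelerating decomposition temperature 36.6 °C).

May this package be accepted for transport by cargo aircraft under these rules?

No

Curing-agent paste: self-accelerating decomposition temperature 20.4 °C ≤ 60 °C → Group Z1 (Self-Reactive).
Pool pH-down solution: pH 0.3 ≤ 1.5 → Group Z3 (Corrosive).
Self-accelerating decomposition temperature 36.6 °C meets the Group Z1 criterion (Self-Reactive), so the curing-agent paste is Group Z1.
Group Z3 quantity: two 1.29 L containers = 2.58 L.
That exceeds the Group Z3 cargo aircraft limit of 2.5 L.
Total Group Z1: 4.3 kg + 2.75 kg = 7.05 kg.
7.05 kg is within the cargo aircraft limit of 10 kg for Group Z1.
The segregation rule (Group Z7 with Group Z1) does not apply to Group Z3 with Group Z1.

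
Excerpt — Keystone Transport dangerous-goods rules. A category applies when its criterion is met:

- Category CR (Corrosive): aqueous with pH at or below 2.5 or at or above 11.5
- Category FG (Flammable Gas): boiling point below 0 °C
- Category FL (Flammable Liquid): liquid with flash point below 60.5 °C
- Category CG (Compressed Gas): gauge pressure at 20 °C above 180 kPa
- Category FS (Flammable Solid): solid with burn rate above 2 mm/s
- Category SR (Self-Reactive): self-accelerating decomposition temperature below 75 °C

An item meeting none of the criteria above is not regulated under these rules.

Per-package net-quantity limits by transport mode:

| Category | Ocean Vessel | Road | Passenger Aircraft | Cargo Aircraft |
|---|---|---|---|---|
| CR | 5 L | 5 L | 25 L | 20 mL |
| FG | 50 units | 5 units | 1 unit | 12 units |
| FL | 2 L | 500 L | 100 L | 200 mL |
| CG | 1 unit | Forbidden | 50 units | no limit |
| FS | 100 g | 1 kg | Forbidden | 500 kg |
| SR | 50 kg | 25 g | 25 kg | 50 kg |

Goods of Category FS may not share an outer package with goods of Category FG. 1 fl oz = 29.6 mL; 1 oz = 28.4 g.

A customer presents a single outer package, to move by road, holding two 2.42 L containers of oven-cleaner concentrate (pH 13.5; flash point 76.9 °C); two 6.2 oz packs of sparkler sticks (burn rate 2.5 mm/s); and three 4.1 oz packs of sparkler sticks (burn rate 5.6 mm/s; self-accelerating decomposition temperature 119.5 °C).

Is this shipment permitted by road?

Oven-cleaner concentrate: pH 13.5 ≥ 11.5 → Category CR (Corrosive).
With burn rate 2.5 mm/s (> 2 mm/s), the sparkler sticks fall in Category FS.
The sparkler sticks have burn rate 5.6 mm/s, which is > 2 mm/s, so they are Category FS (Flammable Solid).
Category FS net quantity: (two 6.2 oz packs = 352.16 g) + (three 4.1 oz packs = 349.32 g) = 701.48 g.
701.48 g ≤ 1 kg (road limit, Category FS) — within limit.
Category CR quantity: two 2.42 L containers = 4.84 L.
That is within the Category CR road limit of 5 L.
The segregation rule (Category FS with Category FG) does not apply to Category FS with Category CR.
Every hazard category is within its road limit and no segregation rule is violated.

Yes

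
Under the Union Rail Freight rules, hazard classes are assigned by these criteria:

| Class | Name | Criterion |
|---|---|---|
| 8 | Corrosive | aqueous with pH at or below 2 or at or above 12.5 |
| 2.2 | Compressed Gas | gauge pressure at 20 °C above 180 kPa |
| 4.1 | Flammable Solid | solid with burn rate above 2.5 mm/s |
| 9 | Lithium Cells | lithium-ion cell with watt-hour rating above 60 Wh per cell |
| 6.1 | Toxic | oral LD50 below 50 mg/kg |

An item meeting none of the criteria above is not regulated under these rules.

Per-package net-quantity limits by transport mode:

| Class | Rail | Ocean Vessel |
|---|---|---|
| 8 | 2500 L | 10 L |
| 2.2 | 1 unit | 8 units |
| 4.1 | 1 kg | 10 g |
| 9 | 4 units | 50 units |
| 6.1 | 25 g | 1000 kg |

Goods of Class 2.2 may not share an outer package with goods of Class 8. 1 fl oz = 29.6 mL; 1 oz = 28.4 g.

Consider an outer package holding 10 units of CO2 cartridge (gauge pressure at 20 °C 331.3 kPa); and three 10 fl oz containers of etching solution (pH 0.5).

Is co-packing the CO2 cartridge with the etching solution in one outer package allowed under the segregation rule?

With gauge pressure at 20 °C 331.3 kPa (> 180 kPa), the CO2 cartridge falls in Class 2.2.
With pH 0.5 (≤ 2), the etching solution falls in Class 8.
Class 2.2 and Class 8 may not share an outer package.

No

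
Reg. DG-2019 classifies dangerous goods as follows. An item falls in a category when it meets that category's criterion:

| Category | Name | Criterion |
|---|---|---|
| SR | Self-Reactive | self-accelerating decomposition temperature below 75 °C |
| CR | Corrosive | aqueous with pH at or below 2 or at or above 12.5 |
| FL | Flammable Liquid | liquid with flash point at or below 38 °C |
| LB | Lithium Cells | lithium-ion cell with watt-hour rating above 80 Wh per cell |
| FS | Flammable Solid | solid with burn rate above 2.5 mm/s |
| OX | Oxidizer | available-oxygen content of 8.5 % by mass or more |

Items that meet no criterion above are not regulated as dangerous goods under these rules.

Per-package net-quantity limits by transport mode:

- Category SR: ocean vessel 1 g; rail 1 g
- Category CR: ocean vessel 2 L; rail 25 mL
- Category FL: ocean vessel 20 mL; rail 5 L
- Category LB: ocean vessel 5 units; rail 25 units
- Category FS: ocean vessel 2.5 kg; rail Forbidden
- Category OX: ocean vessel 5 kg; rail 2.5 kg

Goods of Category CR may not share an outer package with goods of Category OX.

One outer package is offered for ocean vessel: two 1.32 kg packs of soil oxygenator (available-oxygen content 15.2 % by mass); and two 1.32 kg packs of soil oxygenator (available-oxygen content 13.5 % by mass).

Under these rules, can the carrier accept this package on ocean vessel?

Available-oxygen content 15.2 % by mass meets the Category OX criterion (Oxidizer), so the soil oxygenator is Category OX.
The soil oxygenator has available-oxygen content 13.5 % by mass, which is ≥ 8.5 % by mass, so it is Category OX (Oxidizer).
Total Category OX: (two 1.32 kg packs = 2.64 kg) + (two 1.32 kg packs = 2.64 kg) = 5.28 kg.
5.28 kg exceeds the ocean vessel limit of 5 kg for Category OX.

No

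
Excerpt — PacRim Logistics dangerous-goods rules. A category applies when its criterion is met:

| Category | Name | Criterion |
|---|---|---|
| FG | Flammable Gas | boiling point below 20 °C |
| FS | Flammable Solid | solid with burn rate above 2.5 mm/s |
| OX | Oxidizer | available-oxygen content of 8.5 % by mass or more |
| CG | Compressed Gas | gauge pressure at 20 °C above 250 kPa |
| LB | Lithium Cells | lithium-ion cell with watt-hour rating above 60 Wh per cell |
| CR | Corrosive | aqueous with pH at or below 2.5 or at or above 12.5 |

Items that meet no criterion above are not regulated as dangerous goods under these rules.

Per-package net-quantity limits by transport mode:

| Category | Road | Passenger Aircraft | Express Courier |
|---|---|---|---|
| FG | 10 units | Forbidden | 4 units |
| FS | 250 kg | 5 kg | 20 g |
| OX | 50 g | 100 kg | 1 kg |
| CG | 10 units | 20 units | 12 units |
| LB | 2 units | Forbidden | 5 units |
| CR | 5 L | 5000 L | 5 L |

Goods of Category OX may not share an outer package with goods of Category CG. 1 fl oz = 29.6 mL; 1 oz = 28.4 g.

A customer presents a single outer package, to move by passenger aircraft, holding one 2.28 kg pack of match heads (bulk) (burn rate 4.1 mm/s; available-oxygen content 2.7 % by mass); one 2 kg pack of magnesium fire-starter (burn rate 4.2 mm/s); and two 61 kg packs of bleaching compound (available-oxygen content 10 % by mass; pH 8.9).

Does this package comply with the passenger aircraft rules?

No

Match heads (bulk): burn rate 4.1 mm/s > 2.5 mm/s → Category FS (Flammable Solid).
Magnesium fire-starter: burn rate 4.2 mm/s > 2.5 mm/s → Category FS (Flammable Solid).
With available-oxygen content 10 % by mass (≥ 8.5 % by mass), the bleaching compound falls in Category OX.
Total Category FS: 2.28 kg + 2 kg = 4.28 kg.
4.28 kg is within the passenger aircraft limit of 5 kg for Category FS.
Category OX quantity: two 61 kg packs = 122 kg.
122 kg exceeds the passenger aircraft limit of 100 kg for Category OX.
The segregation rule (Category OX with Category CG) does not apply to Category FS with Category OX.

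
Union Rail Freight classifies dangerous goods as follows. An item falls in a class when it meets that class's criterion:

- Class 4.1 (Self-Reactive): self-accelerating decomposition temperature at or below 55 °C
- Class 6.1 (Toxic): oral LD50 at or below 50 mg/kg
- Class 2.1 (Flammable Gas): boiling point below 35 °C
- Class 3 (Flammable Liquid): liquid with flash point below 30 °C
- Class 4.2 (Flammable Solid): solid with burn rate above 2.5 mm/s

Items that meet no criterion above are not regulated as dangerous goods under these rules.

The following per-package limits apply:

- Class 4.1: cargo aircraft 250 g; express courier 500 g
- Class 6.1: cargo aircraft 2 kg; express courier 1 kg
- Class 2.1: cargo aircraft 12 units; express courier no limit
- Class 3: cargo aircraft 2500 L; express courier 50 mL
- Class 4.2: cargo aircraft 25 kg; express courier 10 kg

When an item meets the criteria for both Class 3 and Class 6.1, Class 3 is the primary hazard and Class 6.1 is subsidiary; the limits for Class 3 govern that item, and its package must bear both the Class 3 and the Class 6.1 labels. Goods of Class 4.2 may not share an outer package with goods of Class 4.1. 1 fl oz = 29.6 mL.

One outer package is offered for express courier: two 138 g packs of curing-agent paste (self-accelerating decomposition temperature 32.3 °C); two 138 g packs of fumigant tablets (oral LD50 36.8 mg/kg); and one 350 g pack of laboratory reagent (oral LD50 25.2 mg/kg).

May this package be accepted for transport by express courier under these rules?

Self-accelerating decomposition temperature 32.3 °C meets the Class 4.1 criterion (Self-Reactive), so the curing-agent paste is Class 4.1.
With oral LD50 36.8 mg/kg (≤ 50 mg/kg), the fumigant tablets fall in Class 6.1.
The laboratory reagent has oral LD50 25.2 mg/kg, which is ≤ 50 mg/kg, so it is Class 6.1 (Toxic).
Class 6.1 net quantity: (two 138 g packs = 276 g) + 350 g = 626 g.
That is within the Class 6.1 express courier limit of 1 kg.
Class 4.1 quantity: two 138 g packs = 276 g.
276 g ≤ 500 g (express courier limit, Class 4.1) — within limit.
The segregation rule (Class 4.2 with Class 4.1) does not apply to Class 6.1 with Class 4.1.
Every hazard class is within its express courier limit and no segregation rule is violated.

Yes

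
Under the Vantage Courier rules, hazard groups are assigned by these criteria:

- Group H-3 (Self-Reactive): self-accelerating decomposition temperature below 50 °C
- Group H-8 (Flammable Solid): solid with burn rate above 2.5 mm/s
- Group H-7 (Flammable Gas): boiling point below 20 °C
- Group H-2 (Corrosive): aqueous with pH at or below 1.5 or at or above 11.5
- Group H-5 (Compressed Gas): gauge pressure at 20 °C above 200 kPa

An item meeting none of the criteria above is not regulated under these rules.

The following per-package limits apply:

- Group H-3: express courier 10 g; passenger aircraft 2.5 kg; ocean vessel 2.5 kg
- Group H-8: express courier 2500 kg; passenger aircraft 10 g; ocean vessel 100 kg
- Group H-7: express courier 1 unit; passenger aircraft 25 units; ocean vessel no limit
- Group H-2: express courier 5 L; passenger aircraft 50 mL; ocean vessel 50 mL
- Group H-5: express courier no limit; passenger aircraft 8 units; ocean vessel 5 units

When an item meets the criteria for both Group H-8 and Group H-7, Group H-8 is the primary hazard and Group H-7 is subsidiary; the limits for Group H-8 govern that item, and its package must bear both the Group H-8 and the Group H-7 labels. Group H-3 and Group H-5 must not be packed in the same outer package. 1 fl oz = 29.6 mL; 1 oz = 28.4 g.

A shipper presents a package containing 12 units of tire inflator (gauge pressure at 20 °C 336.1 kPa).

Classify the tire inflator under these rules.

Group H-5

With gauge pressure at 20 °C 336.1 kPa (> 200 kPa), the tire inflator falls in Group H-5.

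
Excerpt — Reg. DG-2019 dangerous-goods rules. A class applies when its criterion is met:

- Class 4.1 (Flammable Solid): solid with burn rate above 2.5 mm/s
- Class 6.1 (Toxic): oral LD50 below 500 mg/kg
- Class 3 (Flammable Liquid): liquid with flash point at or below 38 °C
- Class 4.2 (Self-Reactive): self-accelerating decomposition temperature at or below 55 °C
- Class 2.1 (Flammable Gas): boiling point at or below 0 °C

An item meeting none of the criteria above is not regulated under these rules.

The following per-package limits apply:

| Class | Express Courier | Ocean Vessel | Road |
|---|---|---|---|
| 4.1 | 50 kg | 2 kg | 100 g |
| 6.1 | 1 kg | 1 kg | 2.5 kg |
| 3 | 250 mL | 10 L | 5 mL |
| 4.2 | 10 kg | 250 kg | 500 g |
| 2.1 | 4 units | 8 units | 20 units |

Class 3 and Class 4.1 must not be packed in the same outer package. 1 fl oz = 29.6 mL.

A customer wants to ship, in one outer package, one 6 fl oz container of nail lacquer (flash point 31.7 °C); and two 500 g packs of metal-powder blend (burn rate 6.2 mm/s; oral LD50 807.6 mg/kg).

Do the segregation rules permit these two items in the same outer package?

The nail lacquer has flash point 31.7 °C, which is ≤ 38 °C, so it is Class 3 (Flammable Liquid).
With burn rate 6.2 mm/s (> 2.5 mm/s), the metal-powder blend falls in Class 4.1.
Class 3 and Class 4.1 may not share an outer package.

No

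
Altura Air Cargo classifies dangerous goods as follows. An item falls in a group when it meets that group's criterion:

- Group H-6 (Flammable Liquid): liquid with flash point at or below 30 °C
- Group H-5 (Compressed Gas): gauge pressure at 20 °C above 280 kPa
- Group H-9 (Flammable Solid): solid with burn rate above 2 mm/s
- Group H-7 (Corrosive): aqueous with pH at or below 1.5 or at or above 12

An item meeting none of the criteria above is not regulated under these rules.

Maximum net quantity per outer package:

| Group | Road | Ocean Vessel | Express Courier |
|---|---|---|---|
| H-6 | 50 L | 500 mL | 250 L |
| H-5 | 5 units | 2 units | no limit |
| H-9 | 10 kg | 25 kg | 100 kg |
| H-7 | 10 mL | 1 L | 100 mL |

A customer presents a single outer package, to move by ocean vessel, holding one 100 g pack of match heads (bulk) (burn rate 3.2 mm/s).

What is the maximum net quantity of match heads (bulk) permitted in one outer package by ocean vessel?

25 kg

With burn rate 3.2 mm/s (> 2 mm/s), the match heads (bulk) fall in Group H-9.
The ocean vessel limit for Group H-9 is 25 kg.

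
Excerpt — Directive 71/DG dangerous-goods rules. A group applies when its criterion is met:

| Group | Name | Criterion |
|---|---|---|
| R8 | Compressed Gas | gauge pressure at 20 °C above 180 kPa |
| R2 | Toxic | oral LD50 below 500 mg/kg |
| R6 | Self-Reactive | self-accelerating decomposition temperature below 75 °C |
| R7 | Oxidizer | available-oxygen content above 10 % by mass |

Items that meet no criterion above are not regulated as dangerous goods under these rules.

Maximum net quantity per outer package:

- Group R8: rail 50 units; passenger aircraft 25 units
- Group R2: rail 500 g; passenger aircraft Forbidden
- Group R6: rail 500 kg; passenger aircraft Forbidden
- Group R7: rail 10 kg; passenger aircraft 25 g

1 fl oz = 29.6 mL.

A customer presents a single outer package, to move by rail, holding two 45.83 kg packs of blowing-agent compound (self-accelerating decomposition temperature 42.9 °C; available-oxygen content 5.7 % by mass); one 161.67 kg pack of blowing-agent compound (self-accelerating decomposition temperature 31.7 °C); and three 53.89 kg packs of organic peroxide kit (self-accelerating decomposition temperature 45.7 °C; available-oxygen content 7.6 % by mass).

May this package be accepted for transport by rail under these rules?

Self-accelerating decomposition temperature 42.9 °C meets the Group R6 criterion (Self-Reactive), so the blowing-agent compound is Group R6.
With self-accelerating decomposition temperature 31.7 °C (< 75 °C), the blowing-agent compound falls in Group R6.
The organic peroxide kit has self-accelerating decomposition temperature 45.7 °C, which is < 75 °C, so it is Group R6 (Self-Reactive).
Group R6 net quantity: (two 45.83 kg packs = 91.66 kg) + 161.67 kg + (three 53.89 kg packs = 161.67 kg) = 415 kg.
415 kg ≤ 500 kg (rail limit, Group R6) — within limit.

Yes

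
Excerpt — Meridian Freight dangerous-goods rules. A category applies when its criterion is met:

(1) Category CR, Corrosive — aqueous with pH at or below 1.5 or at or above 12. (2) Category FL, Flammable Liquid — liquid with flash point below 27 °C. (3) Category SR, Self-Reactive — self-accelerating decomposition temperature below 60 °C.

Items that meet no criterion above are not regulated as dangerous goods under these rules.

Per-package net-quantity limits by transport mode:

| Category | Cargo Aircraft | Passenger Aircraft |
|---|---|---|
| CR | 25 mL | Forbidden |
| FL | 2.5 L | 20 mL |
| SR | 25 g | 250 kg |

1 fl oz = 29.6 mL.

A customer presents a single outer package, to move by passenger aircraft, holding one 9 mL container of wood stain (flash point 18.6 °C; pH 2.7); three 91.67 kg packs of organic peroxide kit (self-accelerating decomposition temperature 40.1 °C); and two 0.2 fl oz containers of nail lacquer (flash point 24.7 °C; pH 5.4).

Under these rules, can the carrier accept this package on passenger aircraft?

Flash point 18.6 °C meets the Category FL criterion (Flammable Liquid), so the wood stain is Category FL.
The organic peroxide kit has self-accelerating decomposition temperature 40.1 °C, which is < 60 °C, so it is Category SR (Self-Reactive).
Flash point 24.7 °C meets the Category FL criterion (Flammable Liquid), so the nail lacquer is Category FL.
Category FL net quantity: 9 mL + (two 0.2 fl oz containers = 11.84 mL) = 20.84 mL.
20.84 mL exceeds the passenger aircraft limit of 20 mL for Category FL.
Category SR quantity: three 91.67 kg packs = 275.01 kg.
275.01 kg exceeds the passenger aircraft limit of 250 kg for Category SR.

No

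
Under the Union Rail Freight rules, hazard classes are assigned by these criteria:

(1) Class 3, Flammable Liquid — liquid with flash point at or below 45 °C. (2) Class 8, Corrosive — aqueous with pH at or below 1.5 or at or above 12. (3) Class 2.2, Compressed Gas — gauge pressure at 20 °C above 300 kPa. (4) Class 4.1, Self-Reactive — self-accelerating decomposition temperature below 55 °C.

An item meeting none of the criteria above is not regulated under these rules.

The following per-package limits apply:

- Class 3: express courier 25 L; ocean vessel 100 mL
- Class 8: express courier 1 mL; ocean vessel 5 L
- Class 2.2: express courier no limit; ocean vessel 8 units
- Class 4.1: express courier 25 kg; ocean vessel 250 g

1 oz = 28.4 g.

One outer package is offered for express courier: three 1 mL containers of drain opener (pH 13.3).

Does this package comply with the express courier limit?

With pH 13.3 (≥ 12), the drain opener falls in Class 8.
Class 8 quantity: three 1 mL containers = 3 mL.
3 mL exceeds the express courier limit of 1 mL for Class 8.

No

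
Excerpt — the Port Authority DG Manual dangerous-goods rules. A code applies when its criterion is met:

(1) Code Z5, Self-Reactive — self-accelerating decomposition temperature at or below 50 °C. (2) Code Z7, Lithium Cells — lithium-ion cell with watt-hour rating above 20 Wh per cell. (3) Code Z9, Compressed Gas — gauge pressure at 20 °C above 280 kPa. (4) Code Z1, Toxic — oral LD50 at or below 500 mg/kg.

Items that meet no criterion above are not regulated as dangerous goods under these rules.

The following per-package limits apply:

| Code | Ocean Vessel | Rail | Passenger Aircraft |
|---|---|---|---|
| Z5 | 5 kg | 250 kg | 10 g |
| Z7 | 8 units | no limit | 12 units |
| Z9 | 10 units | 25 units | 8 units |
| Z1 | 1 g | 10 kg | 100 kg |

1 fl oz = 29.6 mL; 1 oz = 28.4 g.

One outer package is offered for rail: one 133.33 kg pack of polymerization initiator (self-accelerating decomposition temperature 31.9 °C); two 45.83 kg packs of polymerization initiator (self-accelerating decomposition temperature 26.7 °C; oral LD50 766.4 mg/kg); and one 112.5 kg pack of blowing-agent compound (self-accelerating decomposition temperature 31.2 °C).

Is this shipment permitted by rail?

Self-accelerating decomposition temperature 31.9 °C meets the Code Z5 criterion (Self-Reactive), so the polymerization initiator is Code Z5.
With self-accelerating decomposition temperature 26.7 °C (≤ 50 °C), the polymerization initiator falls in Code Z5.
The blowing-agent compound has self-accelerating decomposition temperature 31.2 °C, which is ≤ 50 °C, so it is Code Z5 (Self-Reactive).
Total Code Z5: 133.33 kg + (two 45.83 kg packs = 91.66 kg) + 112.5 kg = 337.49 kg.
That exceeds the Code Z5 rail limit of 250 kg.

No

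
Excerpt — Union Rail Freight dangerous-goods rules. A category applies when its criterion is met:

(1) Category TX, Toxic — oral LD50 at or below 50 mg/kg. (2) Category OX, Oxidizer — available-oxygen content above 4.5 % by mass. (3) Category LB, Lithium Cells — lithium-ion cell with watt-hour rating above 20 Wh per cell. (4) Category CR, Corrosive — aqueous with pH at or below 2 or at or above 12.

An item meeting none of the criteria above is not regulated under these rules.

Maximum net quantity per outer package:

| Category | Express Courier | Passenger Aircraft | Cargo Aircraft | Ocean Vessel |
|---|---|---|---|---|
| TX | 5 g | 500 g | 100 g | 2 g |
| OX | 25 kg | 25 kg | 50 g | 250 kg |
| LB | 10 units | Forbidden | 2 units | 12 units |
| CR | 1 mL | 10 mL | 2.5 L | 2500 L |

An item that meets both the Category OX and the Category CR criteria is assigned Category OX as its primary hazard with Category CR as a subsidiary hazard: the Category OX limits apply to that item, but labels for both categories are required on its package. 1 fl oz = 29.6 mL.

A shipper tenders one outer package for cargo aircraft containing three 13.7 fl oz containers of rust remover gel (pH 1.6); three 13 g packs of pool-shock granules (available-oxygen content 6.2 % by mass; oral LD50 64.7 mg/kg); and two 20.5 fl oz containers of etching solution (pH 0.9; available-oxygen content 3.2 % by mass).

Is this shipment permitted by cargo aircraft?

Yes

Rust remover gel: pH 1.6 ≤ 2 → Category CR (Corrosive).
Available-oxygen content 6.2 % by mass meets the Category OX criterion (Oxidizer), so the pool-shock granules are Category OX.
With pH 0.9 (≤ 2), the etching solution falls in Category CR.
Total Category CR: (three 13.7 fl oz containers = 1216.56 mL) + (two 20.5 fl oz containers = 1213.6 mL) = 2430.16 mL.
2430.16 mL is within the cargo aircraft limit of 2.5 L for Category CR.
Category OX quantity: three 13 g packs = 39 g.
39 g is within the cargo aircraft limit of 50 g for Category OX.
Every hazard category is within its cargo aircraft limit and no segregation rule is violated.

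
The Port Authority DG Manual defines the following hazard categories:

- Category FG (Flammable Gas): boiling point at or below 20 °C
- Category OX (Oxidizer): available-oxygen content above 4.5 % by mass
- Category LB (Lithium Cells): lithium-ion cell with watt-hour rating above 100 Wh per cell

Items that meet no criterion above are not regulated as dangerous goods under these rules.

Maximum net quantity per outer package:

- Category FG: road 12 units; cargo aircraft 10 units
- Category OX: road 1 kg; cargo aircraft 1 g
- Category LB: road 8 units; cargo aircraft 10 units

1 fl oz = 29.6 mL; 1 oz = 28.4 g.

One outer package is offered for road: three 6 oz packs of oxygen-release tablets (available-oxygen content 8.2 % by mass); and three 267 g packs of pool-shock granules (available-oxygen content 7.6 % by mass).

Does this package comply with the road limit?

No

Oxygen-release tablets: available-oxygen content 8.2 % by mass > 4.5 % by mass → Category OX (Oxidizer).
The pool-shock granules have available-oxygen content 7.6 % by mass, which is > 4.5 % by mass, so they are Category OX (Oxidizer).
Category OX net quantity: (three 6 oz packs = 511.2 g) + (three 267 g packs = 801 g) = 1312.2 g.
1312.2 g > 1 kg (road limit, Category OX) — over the limit.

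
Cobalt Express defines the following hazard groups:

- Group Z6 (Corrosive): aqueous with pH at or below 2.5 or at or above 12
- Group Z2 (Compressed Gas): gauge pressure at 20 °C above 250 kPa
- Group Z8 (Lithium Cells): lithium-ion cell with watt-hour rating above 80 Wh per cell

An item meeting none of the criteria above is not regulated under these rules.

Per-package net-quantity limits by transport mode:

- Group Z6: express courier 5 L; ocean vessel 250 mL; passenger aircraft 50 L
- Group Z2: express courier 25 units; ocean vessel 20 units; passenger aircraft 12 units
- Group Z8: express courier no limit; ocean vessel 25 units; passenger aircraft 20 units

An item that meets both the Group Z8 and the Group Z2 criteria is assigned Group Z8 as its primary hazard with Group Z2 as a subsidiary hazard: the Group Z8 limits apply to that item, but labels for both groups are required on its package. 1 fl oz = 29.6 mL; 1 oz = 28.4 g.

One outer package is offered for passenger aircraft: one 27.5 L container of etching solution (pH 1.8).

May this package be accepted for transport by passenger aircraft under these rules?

Yes

pH 1.8 meets the Group Z6 criterion (Corrosive), so the etching solution is Group Z6.
Group Z6 quantity: 27.5 L.
27.5 L is within the passenger aircraft limit of 50 L for Group Z6.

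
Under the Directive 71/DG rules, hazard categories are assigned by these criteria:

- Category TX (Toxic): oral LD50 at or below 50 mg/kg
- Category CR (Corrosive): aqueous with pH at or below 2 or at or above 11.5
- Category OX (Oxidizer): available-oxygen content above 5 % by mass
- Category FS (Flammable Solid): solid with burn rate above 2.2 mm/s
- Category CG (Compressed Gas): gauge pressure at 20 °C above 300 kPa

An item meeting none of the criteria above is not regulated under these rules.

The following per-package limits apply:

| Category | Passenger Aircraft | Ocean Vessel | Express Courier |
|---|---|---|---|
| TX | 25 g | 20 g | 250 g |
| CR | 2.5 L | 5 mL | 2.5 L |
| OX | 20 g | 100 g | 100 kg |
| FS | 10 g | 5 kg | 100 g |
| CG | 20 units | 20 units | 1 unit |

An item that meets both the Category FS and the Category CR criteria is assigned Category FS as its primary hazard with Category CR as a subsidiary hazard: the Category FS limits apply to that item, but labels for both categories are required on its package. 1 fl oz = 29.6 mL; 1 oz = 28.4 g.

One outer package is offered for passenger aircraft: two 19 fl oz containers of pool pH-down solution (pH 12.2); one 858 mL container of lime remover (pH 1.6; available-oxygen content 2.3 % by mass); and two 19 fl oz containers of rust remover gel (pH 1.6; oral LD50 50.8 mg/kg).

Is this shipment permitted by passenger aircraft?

No

Pool pH-down solution: pH 12.2 ≥ 11.5 → Category CR (Corrosive).
The lime remover has pH 1.6, which is ≤ 2, so it is Category CR (Corrosive).
pH 1.6 meets the Category CR criterion (Corrosive), so the rust remover gel is Category CR.
Total Category CR: (two 19 fl oz containers = 1124.8 mL) + 858 mL + (two 19 fl oz containers = 1124.8 mL) = 3107.6 mL.
3107.6 mL > 2.5 L (passenger aircraft limit, Category CR) — over the limit.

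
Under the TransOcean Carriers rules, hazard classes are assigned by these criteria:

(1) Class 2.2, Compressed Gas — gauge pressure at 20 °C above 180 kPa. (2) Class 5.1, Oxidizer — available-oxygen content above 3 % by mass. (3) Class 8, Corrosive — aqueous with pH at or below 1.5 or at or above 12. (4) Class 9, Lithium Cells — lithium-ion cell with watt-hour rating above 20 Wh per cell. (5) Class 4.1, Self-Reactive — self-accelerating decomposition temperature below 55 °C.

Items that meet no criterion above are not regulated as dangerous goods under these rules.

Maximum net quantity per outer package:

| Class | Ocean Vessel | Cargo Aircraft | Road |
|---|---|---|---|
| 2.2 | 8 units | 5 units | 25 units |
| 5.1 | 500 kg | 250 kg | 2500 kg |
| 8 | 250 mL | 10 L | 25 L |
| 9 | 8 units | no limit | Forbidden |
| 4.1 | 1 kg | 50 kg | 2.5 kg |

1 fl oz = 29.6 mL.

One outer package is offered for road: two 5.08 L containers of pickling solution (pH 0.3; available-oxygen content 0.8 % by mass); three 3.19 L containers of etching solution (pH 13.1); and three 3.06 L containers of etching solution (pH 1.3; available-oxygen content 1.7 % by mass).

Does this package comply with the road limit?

The pickling solution has pH 0.3, which is ≤ 1.5, so it is Class 8 (Corrosive).
The etching solution has pH 13.1, which is ≥ 12, so it is Class 8 (Corrosive).
Etching solution: pH 1.3 ≤ 1.5 → Class 8 (Corrosive).
Class 8 net quantity: (two 5.08 L containers = 10.16 L) + (three 3.19 L containers = 9.57 L) + (three 3.06 L containers = 9.18 L) = 28.91 L.
28.91 L > 25 L (road limit, Class 8) — over the limit.

No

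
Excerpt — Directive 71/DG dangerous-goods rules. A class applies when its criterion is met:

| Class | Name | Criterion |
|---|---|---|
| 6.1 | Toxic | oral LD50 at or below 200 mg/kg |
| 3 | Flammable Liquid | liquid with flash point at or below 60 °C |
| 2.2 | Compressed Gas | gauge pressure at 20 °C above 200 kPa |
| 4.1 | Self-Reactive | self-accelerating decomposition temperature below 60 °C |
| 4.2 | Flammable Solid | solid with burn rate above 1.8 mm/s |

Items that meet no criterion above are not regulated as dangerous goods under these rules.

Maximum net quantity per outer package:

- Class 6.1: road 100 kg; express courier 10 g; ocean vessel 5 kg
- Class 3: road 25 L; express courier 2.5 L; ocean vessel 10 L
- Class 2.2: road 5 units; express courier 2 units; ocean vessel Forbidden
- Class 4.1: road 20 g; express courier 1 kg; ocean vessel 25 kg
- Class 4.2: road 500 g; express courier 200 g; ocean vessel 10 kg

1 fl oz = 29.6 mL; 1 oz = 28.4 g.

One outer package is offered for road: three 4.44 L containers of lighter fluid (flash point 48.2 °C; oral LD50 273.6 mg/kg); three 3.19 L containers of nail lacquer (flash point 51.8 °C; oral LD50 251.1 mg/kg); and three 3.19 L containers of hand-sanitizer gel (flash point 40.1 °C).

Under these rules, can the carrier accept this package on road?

The lighter fluid has flash point 48.2 °C, which is ≤ 60 °C, so it is Class 3 (Flammable Liquid).
Flash point 51.8 °C meets the Class 3 criterion (Flammable Liquid), so the nail lacquer is Class 3.
Flash point 40.1 °C meets the Class 3 criterion (Flammable Liquid), so the hand-sanitizer gel is Class 3.
Class 3 net quantity: (three 4.44 L containers = 13.32 L) + (three 3.19 L containers = 9.57 L) + (three 3.19 L containers = 9.57 L) = 32.46 L.
32.46 L exceeds the road limit of 25 L for Class 3.

No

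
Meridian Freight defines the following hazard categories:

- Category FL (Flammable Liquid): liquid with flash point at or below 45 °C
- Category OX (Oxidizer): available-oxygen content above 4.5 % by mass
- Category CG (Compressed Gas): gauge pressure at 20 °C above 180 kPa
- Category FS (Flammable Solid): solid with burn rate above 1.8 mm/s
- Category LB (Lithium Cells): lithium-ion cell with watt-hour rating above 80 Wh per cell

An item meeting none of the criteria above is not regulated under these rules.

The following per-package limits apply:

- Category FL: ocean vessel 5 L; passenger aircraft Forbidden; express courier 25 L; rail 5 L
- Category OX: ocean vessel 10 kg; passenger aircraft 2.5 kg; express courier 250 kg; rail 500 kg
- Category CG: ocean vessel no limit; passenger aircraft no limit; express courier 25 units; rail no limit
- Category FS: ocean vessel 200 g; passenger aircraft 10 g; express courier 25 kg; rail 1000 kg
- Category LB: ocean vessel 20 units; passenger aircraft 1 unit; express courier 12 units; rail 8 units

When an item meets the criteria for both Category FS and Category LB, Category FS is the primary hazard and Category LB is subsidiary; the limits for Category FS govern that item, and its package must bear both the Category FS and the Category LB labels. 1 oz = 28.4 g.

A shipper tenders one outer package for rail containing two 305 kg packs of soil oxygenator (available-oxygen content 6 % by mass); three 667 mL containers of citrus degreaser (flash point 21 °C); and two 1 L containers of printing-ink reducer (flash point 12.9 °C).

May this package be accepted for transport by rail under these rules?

No

The soil oxygenator has available-oxygen content 6 % by mass, which is > 4.5 % by mass, so it is Category OX (Oxidizer).
The citrus degreaser has flash point 21 °C, which is ≤ 45 °C, so it is Category FL (Flammable Liquid).
The printing-ink reducer has flash point 12.9 °C, which is ≤ 45 °C, so it is Category FL (Flammable Liquid).
Category FL net quantity: (three 667 mL containers = 2.001 L) + (two 1 L containers = 2 L) = 4.001 L.
4.001 L is within the rail limit of 5 L for Category FL.
Category OX quantity: two 305 kg packs = 610 kg.
That exceeds the Category OX rail limit of 500 kg.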